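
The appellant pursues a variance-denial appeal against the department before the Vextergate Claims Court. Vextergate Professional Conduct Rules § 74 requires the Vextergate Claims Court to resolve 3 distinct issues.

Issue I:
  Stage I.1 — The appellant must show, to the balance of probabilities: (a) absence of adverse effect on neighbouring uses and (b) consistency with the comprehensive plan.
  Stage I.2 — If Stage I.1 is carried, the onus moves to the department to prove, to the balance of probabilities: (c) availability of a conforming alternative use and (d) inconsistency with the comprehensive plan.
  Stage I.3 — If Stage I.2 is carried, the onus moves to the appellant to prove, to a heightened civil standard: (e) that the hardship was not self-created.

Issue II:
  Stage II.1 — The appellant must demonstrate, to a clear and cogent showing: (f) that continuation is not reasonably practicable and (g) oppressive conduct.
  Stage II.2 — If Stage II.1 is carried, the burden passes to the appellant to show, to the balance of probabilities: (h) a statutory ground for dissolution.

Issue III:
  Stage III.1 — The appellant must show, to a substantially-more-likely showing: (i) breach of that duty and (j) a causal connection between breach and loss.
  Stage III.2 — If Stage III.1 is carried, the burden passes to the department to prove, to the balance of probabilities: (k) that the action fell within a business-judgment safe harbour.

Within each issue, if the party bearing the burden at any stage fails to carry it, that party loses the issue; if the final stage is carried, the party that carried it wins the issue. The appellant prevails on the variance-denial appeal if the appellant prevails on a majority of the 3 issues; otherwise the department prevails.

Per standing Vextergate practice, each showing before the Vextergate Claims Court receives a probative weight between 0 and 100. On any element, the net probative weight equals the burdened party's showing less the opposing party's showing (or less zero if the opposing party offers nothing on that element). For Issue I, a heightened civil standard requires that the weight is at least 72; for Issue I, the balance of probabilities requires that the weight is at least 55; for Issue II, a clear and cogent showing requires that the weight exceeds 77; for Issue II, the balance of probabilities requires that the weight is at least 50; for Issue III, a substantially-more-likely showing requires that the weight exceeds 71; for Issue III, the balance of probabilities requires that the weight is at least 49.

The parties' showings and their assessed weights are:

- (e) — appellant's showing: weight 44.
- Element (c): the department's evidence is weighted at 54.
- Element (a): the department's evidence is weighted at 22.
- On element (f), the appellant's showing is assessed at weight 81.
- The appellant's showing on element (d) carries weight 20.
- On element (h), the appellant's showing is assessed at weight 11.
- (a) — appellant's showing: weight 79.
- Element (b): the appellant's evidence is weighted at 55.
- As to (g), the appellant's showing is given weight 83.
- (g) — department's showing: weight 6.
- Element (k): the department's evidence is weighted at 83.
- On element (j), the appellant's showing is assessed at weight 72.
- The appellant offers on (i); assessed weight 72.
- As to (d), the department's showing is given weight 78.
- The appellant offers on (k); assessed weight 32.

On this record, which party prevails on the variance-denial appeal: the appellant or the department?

department

— Issue I —
Stage I.1 (appellant, the balance of probabilities, weight is at least 55): (a) net 79−22=57 ≥ 55 — meets; (b) 55 ≥ 55 — meets.
  Stage I.1 is satisfied; the onus moves to the department.
Stage I.2 (department, the balance of probabilities, weight is at least 55): (c) 54 < 55 — fails; (d) net 78−20=58 ≥ 55 — meets.
  Not every element is met, so the department fails to carry Stage I.2.
The appellant prevails on this issue.
— Issue II —
At Stage II.1 the appellant must meet a clear and cogent showing (weight exceeds 77): on (f) the weight is 81, > 77, so (f) meets the standard; on (g) the weight is 83 less the opposing 6 gives net 77, ≤ 77, so (g) does not meet the standard.
  Stage II.1 not carried; the appellant fails its burden.
So the department prevails on this issue.
— Issue III —
Stage III.1 — burden on appellant; standard: a substantially-more-likely showing (weight exceeds 71).
    (i): 72 > 71 [met]
    (j): 72 > 71 [met]
  Stage III.1 carried; the burden shifts to the department.
Stage III.2 — burden on department; standard: the balance of probabilities (weight is at least 49).
    (k): 83 − 32 = 51 ≥ 49 [met]
  All elements met at the final stage.
With every stage satisfied, the department prevails on this issue.
Per-issue: Issue I → appellant; Issue II → department; Issue III → department. The appellant must prevail on a majority of issues; overall, the department prevails.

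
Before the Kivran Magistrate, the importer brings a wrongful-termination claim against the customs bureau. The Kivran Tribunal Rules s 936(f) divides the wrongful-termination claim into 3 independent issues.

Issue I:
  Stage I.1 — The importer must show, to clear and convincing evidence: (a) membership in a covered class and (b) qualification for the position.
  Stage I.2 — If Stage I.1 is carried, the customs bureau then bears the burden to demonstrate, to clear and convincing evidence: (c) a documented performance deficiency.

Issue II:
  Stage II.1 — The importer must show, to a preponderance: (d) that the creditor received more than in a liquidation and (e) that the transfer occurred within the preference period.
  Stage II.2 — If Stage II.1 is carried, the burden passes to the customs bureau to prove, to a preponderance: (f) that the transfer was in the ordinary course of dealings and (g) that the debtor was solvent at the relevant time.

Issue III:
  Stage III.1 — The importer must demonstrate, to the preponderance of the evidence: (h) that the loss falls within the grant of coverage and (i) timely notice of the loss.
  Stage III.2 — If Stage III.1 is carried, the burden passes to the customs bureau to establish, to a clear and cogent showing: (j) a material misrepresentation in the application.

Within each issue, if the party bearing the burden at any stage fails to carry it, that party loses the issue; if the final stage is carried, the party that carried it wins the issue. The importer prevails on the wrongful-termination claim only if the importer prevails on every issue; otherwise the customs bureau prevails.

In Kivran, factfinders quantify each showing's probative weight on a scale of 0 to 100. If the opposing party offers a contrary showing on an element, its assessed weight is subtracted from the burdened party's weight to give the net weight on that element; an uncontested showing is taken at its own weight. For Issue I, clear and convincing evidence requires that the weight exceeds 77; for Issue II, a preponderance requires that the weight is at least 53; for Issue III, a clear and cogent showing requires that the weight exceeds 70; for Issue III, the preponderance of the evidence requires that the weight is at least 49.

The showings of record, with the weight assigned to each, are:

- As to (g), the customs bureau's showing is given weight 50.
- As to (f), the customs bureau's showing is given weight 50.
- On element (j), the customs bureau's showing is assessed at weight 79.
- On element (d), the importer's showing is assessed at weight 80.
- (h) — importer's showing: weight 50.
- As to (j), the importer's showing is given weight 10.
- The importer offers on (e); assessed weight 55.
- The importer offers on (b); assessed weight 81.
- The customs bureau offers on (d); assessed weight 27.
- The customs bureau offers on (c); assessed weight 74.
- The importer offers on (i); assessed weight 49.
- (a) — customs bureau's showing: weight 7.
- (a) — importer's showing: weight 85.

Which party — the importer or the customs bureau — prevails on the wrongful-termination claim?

importer

— Issue I —
Stage I.1 (importer, clear and convincing evidence, weight exceeds 77): (a) net 85−7=78 > 77 — meets; (b) 81 > 77 — meets.
  All elements met. The burden passes to the customs bureau.
Stage I.2 (customs bureau, clear and convincing evidence, weight exceeds 77): (c) 74 ≤ 77 — fails.
  The customs bureau does not carry Stage I.2.
The analysis ends at Stage I.2; the importer prevails on this issue.
— Issue II —
At Stage II.1 the importer must meet a preponderance (weight is at least 53): on (d) the weight is 80 less the opposing 27 gives net 53, ≥ 53, so (d) meets the standard; on (e) the weight is 55, ≥ 53, so (e) meets the standard.
  The importer carries Stage II.1; the customs bureau now bears the burden.
At Stage II.2 the customs bureau must meet a preponderance (weight is at least 53): on (f) the weight is 50, which does not reach 53, so (f) does not meet the standard; on (g) the weight is 50, < 53, so (g) does not meet the standard.
  Not every element is met, so the customs bureau fails to carry Stage II.2.
The analysis ends at Stage II.2; the importer prevails on this issue.
— Issue III —
Stage III.1 (importer, the preponderance of the evidence, weight is at least 49): (h) 50 ≥ 49 — meets; (i) 49 ≥ 49 — meets.
  Stage III.1 carried; the burden shifts to the customs bureau.
Stage III.2 (customs bureau, a clear and cogent showing, weight exceeds 70): (j) net 79−10=69 ≤ 70 — fails.
  The customs bureau does not carry Stage III.2.
The analysis ends at Stage III.2; the importer prevails on this issue.
Per-issue: Issue I → importer; Issue II → importer; Issue III → importer. The importer must prevail on every issue; overall, the importer prevails.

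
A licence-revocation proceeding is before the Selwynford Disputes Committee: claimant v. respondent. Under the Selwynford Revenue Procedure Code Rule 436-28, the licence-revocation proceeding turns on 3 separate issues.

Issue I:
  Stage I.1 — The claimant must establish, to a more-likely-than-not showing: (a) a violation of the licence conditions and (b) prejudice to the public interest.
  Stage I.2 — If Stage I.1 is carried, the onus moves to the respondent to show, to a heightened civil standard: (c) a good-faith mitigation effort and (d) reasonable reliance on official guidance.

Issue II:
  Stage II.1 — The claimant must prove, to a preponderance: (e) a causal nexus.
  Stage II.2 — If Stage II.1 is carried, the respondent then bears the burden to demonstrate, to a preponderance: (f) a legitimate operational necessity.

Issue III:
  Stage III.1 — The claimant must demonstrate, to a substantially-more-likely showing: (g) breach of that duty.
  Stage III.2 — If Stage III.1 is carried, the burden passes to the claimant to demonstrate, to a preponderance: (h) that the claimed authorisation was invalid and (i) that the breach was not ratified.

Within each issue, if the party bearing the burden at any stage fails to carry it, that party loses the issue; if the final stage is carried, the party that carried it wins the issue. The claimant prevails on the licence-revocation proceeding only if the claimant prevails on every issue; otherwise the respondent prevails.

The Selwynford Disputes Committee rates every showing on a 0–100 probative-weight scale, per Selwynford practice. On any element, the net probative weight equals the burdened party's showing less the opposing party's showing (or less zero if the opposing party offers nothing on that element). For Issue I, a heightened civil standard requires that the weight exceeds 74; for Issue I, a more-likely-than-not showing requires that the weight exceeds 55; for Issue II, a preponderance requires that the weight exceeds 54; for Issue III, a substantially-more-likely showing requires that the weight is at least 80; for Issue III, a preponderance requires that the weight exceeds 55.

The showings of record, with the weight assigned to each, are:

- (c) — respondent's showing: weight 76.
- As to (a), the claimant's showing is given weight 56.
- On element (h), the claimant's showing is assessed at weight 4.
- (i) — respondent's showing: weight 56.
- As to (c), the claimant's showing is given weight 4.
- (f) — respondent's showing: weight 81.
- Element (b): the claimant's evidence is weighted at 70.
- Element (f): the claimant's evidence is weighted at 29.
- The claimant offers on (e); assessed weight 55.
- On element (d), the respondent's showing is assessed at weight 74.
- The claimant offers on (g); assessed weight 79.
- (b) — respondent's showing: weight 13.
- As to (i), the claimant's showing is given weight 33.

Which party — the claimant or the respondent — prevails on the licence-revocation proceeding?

respondent

— Issue I —
Stage I.1 — burden on claimant; standard: a more-likely-than-not showing (weight exceeds 55).
    (a): 56 > 55 [met]
    (b): 70 − 13 = 57 > 55 [met]
  Stage I.1 carried; the burden shifts to the respondent.
Stage I.2 — burden on respondent; standard: a heightened civil standard (weight exceeds 74).
    (c): 76 − 4 = 72 ≤ 74 [not met]
    (d): 74 ≤ 74 [not met]
  The respondent does not carry Stage I.2.
So the claimant prevails on this issue.
— Issue II —
Stage II.1 (claimant, a preponderance, weight exceeds 54): (e) 55 > 54 — meets.
  Stage II.1 is satisfied; the onus moves to the respondent.
Stage II.2 (respondent, a preponderance, weight exceeds 54): (f) net 81−29=52 ≤ 54 — fails.
  Stage II.2 not carried; the respondent fails its burden.
So the claimant prevails on this issue.
— Issue III —
Stage III.1 — burden on claimant; standard: a substantially-more-likely showing (weight is at least 80).
    (g): 79 < 80 [not met]
  Stage III.1 not carried; the claimant fails its burden.
The respondent prevails on this issue.
Per-issue: Issue I → claimant; Issue II → claimant; Issue III → respondent. The claimant must prevail on every issue; overall, the respondent prevails.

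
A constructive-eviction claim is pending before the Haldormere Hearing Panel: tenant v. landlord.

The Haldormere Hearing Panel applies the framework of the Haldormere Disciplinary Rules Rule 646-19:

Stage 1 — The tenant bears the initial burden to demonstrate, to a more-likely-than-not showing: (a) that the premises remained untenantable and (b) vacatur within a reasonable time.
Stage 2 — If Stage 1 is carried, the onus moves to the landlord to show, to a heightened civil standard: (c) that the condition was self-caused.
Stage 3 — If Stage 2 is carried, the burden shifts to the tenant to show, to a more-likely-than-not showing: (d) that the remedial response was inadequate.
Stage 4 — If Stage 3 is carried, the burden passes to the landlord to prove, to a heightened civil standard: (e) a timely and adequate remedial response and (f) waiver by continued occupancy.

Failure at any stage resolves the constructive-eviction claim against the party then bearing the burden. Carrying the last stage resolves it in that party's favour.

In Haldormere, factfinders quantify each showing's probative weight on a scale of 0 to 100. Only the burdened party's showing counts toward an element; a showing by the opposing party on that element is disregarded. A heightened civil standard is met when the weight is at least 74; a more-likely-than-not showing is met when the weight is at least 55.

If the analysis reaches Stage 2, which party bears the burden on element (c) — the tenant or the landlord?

Stage 2's rule assigns the burden to the landlord (to a heightened civil standard).

landlord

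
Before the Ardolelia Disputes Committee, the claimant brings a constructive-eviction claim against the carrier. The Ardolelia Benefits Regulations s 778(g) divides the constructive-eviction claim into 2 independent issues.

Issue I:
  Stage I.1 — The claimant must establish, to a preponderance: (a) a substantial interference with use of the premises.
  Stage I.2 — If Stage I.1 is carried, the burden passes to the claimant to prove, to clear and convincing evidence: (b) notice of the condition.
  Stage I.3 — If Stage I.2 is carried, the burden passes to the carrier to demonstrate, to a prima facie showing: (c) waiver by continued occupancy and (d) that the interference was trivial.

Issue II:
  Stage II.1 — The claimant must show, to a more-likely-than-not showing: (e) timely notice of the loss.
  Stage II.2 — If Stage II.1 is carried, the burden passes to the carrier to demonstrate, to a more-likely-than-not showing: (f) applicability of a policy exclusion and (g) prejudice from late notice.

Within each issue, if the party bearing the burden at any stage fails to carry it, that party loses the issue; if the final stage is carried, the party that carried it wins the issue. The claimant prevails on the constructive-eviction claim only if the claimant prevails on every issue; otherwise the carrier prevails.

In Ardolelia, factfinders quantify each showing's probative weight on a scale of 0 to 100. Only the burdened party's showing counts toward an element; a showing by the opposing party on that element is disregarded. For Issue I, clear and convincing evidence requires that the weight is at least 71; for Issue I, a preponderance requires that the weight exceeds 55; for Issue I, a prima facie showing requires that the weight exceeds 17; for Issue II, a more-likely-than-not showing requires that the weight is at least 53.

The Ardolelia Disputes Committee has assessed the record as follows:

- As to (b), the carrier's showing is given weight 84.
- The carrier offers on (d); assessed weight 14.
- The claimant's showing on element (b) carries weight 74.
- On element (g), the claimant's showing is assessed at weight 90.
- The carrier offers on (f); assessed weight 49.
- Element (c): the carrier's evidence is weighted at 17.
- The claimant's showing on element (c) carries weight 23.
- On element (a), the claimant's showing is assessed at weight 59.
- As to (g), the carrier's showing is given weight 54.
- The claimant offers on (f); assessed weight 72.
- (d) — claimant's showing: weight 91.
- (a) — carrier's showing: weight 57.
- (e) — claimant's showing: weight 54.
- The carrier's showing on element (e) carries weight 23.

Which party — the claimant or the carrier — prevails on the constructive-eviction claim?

claimant

— Issue I —
Stage I.1 (claimant, a preponderance, weight exceeds 55): (a) 59 (carrier's 57 disregarded) > 55 — meets.
  Stage I.1 is satisfied; the claimant continues to bear the burden.
Stage I.2 (claimant, clear and convincing evidence, weight is at least 71): (b) 74 (carrier's 84 disregarded) ≥ 71 — meets.
  Stage I.2 is satisfied; the onus moves to the carrier.
Stage I.3 (carrier, a prima facie showing, weight exceeds 17): (c) 17 (claimant's 23 disregarded) ≤ 17 — fails; (d) 14 (claimant's 91 disregarded) ≤ 17 — fails.
  Stage I.3 not carried; the carrier fails its burden.
The claimant prevails on this issue.
— Issue II —
Stage II.1 (claimant, a more-likely-than-not showing, weight is at least 53): (e) 54 (carrier's 23 disregarded) ≥ 53 — meets.
  Stage II.1 is satisfied; the onus moves to the carrier.
Stage II.2 (carrier, a more-likely-than-not showing, weight is at least 53): (f) 49 (claimant's 72 disregarded) < 53 — fails; (g) 54 (claimant's 90 disregarded) ≥ 53 — meets.
  The carrier does not carry Stage II.2.
The claimant prevails on this issue.
Per-issue: Issue I → claimant; Issue II → claimant. The claimant must prevail on every issue; overall, the claimant prevails.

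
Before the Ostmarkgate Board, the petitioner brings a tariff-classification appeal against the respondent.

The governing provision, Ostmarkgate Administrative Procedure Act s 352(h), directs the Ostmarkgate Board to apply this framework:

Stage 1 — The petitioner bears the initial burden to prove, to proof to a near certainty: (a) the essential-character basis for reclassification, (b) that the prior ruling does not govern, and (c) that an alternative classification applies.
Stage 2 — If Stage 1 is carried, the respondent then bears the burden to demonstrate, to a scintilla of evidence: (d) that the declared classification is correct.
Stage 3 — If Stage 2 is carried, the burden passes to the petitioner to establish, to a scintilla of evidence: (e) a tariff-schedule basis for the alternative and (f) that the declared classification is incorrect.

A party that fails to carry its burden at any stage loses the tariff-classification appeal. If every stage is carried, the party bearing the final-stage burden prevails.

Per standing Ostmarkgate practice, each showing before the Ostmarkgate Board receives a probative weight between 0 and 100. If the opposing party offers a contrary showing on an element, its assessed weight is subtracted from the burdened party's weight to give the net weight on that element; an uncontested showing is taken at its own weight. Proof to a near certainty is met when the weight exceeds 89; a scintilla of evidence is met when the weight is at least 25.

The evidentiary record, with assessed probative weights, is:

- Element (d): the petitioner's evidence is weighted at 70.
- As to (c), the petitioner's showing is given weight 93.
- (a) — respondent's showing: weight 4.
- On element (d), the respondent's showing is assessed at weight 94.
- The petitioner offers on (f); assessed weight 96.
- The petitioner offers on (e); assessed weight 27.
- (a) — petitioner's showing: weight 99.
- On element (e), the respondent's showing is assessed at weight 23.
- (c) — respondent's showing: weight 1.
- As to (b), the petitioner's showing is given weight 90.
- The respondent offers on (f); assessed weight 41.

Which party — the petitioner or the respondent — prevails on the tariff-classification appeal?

At Stage 1 the petitioner must meet proof to a near certainty (weight exceeds 89): on (a) the weight is 99 less the opposing 4 gives net 95, which does exceed 89, so (a) meets the standard; on (b) the weight is 90, > 89, so (b) meets the standard; on (c) the weight is 93 less the opposing 1 gives net 92, > 89, so (c) meets the standard.
  All elements met. The burden passes to the respondent.
At Stage 2 the respondent must meet a scintilla of evidence (weight is at least 25): on (d) the weight is 94 less the opposing 70 gives net 24, which does not reach 25, so (d) does not meet the standard.
  The respondent does not carry Stage 2.
The analysis ends at Stage 2; the petitioner prevails.

petitioner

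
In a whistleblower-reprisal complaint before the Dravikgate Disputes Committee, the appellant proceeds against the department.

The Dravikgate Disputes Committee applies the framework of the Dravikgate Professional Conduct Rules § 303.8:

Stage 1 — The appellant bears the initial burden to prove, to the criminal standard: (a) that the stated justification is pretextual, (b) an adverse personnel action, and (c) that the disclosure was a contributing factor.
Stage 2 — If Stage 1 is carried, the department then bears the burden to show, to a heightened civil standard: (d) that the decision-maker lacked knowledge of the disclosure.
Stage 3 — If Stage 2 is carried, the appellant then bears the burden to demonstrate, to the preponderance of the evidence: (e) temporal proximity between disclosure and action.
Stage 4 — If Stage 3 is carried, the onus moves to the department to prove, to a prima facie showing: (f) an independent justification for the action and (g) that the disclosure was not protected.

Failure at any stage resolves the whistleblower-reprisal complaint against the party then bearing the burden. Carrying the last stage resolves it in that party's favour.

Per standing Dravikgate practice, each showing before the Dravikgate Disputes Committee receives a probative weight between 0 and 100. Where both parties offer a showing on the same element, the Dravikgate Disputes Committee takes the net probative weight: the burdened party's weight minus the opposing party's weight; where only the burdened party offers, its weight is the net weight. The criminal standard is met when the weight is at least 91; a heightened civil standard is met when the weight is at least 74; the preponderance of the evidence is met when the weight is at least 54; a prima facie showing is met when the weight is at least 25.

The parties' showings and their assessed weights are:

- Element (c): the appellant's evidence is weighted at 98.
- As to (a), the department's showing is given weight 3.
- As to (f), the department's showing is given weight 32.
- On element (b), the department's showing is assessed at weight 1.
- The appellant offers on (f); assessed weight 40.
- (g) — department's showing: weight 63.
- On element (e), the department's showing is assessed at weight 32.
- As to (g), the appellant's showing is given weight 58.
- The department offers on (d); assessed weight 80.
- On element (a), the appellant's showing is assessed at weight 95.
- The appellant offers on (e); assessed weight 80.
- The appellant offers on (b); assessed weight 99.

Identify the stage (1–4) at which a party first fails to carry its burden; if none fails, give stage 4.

Stage 1 — burden on appellant; standard: the criminal standard (weight is at least 91).
    (a): 95 − 3 = 92 ≥ 91 [met]
    (b): 99 − 1 = 98 ≥ 91 [met]
    (c): 98 ≥ 91 [met]
  Stage 1 carried; the burden shifts to the department.
Stage 2 — burden on department; standard: a heightened civil standard (weight is at least 74).
    (d): 80 ≥ 74 [met]
  Stage 2 carried; the burden shifts to the appellant.
Stage 3 — burden on appellant; standard: the preponderance of the evidence (weight is at least 54).
    (e): 80 − 32 = 48 < 54 [not met]
  Not every element is met, so the appellant fails to carry Stage 3.
The analysis ends at Stage 3; the department prevails.

stage 3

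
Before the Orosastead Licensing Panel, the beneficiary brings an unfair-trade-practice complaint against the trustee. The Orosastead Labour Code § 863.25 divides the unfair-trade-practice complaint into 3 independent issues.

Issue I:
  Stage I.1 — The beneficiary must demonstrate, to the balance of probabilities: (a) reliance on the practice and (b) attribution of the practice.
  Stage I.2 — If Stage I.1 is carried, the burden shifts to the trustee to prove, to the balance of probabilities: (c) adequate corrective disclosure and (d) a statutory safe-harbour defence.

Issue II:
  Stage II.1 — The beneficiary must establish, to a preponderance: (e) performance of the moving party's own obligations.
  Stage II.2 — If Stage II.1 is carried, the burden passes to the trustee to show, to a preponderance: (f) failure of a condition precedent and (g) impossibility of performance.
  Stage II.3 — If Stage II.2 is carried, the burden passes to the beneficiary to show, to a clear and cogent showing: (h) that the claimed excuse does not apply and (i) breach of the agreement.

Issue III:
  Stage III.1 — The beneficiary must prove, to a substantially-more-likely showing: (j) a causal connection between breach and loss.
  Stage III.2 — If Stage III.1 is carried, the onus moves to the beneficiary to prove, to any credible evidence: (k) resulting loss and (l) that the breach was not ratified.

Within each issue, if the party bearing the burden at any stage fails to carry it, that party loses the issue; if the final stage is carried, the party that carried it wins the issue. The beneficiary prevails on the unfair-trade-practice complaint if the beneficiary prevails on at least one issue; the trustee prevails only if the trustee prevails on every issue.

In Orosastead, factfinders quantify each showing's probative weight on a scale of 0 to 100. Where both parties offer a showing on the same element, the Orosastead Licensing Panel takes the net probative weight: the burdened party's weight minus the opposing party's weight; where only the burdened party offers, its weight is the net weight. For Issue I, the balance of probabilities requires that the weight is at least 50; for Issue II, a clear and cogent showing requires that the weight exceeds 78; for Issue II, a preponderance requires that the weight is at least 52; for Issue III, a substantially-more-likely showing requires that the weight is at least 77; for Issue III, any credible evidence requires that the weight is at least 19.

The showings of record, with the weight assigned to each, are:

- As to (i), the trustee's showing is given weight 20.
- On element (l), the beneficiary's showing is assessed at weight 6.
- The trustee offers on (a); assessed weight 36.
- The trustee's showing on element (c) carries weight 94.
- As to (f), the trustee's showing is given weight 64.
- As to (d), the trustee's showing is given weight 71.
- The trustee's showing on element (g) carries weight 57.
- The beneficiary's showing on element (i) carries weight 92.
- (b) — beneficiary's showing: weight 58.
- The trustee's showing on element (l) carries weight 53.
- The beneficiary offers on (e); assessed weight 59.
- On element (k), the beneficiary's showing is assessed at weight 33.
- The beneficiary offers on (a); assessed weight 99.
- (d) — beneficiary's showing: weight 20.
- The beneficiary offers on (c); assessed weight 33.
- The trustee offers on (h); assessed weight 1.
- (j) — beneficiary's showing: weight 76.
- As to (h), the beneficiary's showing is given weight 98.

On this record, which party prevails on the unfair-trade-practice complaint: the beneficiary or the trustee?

— Issue I —
At Stage I.1 the beneficiary must meet the balance of probabilities (weight is at least 50): on (a) the weight is 99 less the opposing 36 gives net 63, which does reach 50, so (a) meets the standard; on (b) the weight is 58, which does reach 50, so (b) meets the standard.
  All elements met. The burden passes to the trustee.
At Stage I.2 the trustee must meet the balance of probabilities (weight is at least 50): on (c) the weight is 94 less the opposing 33 gives net 61, ≥ 50, so (c) meets the standard; on (d) the weight is 71 less the opposing 20 gives net 51, which does reach 50, so (d) meets the standard.
  All elements met at the final stage.
All stages carried — the trustee prevails on this issue.
— Issue II —
Stage II.1 (beneficiary, a preponderance, weight is at least 52): (e) 59 ≥ 52 — meets.
  All elements met. The burden passes to the trustee.
Stage II.2 (trustee, a preponderance, weight is at least 52): (f) 64 ≥ 52 — meets; (g) 57 ≥ 52 — meets.
  Stage II.2 carried; the burden shifts to the beneficiary.
Stage II.3 (beneficiary, a clear and cogent showing, weight exceeds 78): (h) net 98−1=97 > 78 — meets; (i) net 92−20=72 ≤ 78 — fails.
  Stage II.3 not carried; the beneficiary fails its burden.
The trustee prevails on this issue.
— Issue III —
Stage III.1 (beneficiary, a substantially-more-likely showing, weight is at least 77): (j) 76 < 77 — fails.
  Stage III.1 not carried; the beneficiary fails its burden.
So the trustee prevails on this issue.
Per-issue: Issue I → trustee; Issue II → trustee; Issue III → trustee. The beneficiary must prevail on at least one issue; overall, the trustee prevails.

trustee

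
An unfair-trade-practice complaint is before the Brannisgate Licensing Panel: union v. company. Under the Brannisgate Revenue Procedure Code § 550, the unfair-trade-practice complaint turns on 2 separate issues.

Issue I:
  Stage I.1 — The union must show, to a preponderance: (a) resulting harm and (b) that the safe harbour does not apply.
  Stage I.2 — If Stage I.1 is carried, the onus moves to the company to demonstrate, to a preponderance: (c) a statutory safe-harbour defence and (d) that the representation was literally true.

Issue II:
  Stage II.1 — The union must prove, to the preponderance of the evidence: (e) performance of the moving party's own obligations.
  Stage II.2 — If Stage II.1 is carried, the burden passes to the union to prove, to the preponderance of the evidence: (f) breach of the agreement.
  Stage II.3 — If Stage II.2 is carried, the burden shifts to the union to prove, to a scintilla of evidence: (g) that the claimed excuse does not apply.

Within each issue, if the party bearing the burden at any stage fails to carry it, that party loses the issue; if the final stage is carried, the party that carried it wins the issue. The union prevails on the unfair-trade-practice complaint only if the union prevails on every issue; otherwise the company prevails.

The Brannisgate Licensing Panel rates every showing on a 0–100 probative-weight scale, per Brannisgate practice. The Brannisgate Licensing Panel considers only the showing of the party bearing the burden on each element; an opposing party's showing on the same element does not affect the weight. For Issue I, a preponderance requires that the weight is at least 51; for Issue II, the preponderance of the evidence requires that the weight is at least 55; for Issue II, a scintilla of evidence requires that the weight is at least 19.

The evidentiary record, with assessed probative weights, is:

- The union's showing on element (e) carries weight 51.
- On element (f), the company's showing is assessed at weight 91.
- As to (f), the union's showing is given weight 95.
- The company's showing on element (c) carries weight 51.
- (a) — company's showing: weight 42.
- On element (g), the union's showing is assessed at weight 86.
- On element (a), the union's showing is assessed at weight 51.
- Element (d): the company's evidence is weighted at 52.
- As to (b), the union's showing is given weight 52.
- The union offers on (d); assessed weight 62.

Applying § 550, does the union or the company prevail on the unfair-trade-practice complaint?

company

— Issue I —
Stage I.1 — burden on union; standard: a preponderance (weight is at least 51).
    (a): 51 (company's 42 disregarded) ≥ 51 [met]
    (b): 52 ≥ 51 [met]
  Stage I.1 is satisfied; the onus moves to the company.
Stage I.2 — burden on company; standard: a preponderance (weight is at least 51).
    (c): 51 ≥ 51 [met]
    (d): 52 (union's 62 disregarded) ≥ 51 [met]
  All elements met at the final stage.
With every stage satisfied, the company prevails on this issue.
— Issue II —
At Stage II.1 the union must meet the preponderance of the evidence (weight is at least 55): on (e) the weight is 51, which does not reach 55, so (e) does not meet the standard.
  Stage II.1 not carried; the union fails its burden.
The company prevails on this issue.
Per-issue: Issue I → company; Issue II → company. The union must prevail on every issue; overall, the company prevails.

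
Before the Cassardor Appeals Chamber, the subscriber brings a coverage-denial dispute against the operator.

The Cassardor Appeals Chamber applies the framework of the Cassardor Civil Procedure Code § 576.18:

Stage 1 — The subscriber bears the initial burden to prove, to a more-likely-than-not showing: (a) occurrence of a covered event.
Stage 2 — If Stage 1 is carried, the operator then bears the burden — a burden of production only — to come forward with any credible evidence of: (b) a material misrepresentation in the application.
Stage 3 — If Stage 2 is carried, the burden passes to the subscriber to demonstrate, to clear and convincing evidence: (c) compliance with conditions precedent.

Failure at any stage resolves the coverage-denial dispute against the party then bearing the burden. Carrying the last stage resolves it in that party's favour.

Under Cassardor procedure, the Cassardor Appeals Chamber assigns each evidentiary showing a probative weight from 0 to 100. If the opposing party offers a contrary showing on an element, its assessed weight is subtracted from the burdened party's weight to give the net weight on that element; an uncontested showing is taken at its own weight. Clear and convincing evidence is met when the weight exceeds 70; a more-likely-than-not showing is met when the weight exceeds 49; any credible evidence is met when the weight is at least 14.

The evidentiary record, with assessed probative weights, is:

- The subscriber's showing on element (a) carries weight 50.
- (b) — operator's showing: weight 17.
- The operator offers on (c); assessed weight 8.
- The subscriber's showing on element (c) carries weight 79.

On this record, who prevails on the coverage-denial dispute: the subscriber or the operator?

subscriber

Stage 1 (subscriber, a more-likely-than-not showing, weight exceeds 49): (a) 50 > 49 — meets.
  All elements met. The burden passes to the operator.
Stage 2 (operator, any credible evidence, weight is at least 14): (b) 17 ≥ 14 — meets.
  The operator carries Stage 2; the subscriber now bears the burden.
Stage 3 (subscriber, clear and convincing evidence, weight exceeds 70): (c) net 79−8=71 > 70 — meets.
  Stage 3 carried; the final stage is satisfied.
With every stage satisfied, the subscriber prevails.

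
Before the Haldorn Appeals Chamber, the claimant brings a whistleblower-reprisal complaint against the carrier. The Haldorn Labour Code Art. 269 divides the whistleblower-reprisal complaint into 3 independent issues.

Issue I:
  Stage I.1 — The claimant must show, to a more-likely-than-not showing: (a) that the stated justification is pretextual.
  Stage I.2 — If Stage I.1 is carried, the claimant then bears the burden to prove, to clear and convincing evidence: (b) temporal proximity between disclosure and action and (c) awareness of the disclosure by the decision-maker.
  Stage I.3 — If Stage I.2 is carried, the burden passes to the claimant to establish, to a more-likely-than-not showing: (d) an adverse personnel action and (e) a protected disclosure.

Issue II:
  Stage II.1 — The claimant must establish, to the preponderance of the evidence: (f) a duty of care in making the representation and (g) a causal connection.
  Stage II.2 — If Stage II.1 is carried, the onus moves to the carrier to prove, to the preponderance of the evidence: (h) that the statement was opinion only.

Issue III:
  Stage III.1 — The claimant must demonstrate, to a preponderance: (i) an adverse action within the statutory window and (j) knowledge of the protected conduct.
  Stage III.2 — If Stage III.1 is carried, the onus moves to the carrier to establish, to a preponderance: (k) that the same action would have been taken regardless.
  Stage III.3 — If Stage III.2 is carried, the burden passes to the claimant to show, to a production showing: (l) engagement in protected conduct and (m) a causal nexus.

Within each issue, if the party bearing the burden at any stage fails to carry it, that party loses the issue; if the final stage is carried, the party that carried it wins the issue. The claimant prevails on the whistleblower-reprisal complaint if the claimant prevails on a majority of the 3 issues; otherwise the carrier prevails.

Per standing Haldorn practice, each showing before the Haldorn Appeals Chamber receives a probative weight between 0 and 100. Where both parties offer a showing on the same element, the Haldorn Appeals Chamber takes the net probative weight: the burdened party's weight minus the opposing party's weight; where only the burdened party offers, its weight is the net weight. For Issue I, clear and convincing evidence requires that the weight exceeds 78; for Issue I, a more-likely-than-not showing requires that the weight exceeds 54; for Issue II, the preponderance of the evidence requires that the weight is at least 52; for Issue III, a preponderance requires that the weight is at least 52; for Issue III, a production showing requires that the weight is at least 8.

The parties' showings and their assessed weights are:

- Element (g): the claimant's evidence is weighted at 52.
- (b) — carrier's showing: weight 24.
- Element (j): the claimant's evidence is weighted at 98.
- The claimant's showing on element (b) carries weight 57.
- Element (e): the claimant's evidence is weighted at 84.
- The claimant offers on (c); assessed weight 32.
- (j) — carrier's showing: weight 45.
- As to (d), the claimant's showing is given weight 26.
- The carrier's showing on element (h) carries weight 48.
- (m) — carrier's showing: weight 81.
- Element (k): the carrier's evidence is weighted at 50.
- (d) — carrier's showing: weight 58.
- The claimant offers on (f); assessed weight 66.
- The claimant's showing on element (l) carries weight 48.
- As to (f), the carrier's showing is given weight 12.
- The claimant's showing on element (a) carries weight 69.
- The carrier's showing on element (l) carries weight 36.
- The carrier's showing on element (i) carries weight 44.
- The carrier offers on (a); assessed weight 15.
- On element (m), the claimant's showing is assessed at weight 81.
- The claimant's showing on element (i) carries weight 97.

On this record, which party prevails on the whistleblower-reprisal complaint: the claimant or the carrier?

claimant

— Issue I —
At Stage I.1 the claimant must meet a more-likely-than-not showing (weight exceeds 54): on (a) the weight is 69 less the opposing 15 gives net 54, which does not exceed 54, so (a) does not meet the standard.
  Not every element is met, so the claimant fails to carry Stage I.1.
The carrier prevails on this issue.
— Issue II —
Stage II.1 — burden on claimant; standard: the preponderance of the evidence (weight is at least 52).
    (f): 66 − 12 = 54 ≥ 52 [met]
    (g): 52 ≥ 52 [met]
  All elements met. The burden passes to the carrier.
Stage II.2 — burden on carrier; standard: the preponderance of the evidence (weight is at least 52).
    (h): 48 < 52 [not met]
  The carrier does not carry Stage II.2.
The claimant prevails on this issue.
— Issue III —
Stage III.1 (claimant, a preponderance, weight is at least 52): (i) net 97−44=53 ≥ 52 — meets; (j) net 98−45=53 ≥ 52 — meets.
  Stage III.1 carried; the burden shifts to the carrier.
Stage III.2 (carrier, a preponderance, weight is at least 52): (k) 50 < 52 — fails.
  Stage III.2 not carried; the carrier fails its burden.
So the claimant prevails on this issue.
Per-issue: Issue I → carrier; Issue II → claimant; Issue III → claimant. The claimant must prevail on a majority of issues; overall, the claimant prevails.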